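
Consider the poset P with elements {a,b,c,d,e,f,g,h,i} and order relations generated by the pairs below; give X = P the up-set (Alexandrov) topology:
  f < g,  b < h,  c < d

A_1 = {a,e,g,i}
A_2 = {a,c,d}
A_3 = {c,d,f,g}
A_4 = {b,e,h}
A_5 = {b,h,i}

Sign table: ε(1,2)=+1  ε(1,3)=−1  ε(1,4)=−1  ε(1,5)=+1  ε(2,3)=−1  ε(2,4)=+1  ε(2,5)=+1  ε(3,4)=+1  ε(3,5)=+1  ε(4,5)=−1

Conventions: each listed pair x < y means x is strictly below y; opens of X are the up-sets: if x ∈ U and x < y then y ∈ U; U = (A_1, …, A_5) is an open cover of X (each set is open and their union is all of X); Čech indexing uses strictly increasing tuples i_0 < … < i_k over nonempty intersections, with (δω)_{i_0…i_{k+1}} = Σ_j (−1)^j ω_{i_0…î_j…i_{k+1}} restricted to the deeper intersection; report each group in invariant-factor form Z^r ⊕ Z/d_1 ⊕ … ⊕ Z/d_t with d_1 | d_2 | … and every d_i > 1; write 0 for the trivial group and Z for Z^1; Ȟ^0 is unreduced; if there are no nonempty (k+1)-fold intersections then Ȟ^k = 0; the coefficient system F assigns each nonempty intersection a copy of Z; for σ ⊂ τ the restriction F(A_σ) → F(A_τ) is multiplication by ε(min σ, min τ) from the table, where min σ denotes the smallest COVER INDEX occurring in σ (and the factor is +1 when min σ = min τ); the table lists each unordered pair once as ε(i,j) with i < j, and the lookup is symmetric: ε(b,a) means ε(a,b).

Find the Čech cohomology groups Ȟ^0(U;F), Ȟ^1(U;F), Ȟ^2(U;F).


nonempty intersections:
  A12={a} A13={g} A14={e} A15={i} A23={c,d} A45={b,h}
C dims 5,6; δ0: rk 4, SNF 1^4
Ȟ^0: (5−4)−0=1 ⇒ Z
Ȟ^1: (6−0)−4=2 ⇒ Z^2
Ȟ^2: (0−0)−0=0 ⇒ 0

Ȟ^0 = Z, Ȟ^1 = Z^2, Ȟ^2 = 0


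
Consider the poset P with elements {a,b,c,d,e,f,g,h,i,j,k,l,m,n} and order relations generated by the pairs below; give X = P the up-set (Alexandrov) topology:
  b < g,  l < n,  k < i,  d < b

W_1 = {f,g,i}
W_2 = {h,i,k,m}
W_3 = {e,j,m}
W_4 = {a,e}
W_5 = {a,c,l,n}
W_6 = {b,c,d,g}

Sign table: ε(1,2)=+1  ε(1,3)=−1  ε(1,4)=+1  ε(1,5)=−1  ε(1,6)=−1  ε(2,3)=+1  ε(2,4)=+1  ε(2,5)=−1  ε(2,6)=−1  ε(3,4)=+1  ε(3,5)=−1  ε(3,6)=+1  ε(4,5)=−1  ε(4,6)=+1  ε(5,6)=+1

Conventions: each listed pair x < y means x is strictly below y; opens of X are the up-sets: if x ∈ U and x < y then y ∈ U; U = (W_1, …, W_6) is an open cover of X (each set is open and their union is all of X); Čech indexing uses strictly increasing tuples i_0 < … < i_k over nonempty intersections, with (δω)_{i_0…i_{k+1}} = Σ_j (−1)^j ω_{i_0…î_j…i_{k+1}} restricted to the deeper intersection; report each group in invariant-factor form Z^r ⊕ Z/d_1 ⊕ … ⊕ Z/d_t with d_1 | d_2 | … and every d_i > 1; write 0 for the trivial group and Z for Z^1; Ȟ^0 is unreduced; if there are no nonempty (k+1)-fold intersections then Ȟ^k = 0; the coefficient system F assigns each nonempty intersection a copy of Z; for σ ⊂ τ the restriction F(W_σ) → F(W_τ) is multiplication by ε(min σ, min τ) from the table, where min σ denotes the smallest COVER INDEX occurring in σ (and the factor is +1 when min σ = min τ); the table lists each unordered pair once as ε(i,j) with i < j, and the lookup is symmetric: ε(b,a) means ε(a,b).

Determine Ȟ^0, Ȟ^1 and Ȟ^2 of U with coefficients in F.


nonempty overlaps:
  W12={i} W16={g} W23={m} W34={e} W45={a} W56={c}
C dims 6,6; δ0: rk 5, SNF 1^5
degree 0: 6−5−0 = 1 → Ȟ^0 ≅ Z
degree 1: 6−0−5 = 1 → Ȟ^1 ≅ Z
degree 2: 0−0−0 = 0 → Ȟ^2 ≅ 0

Ȟ^0 = Z, Ȟ^1 = Z, Ȟ^2 = 0


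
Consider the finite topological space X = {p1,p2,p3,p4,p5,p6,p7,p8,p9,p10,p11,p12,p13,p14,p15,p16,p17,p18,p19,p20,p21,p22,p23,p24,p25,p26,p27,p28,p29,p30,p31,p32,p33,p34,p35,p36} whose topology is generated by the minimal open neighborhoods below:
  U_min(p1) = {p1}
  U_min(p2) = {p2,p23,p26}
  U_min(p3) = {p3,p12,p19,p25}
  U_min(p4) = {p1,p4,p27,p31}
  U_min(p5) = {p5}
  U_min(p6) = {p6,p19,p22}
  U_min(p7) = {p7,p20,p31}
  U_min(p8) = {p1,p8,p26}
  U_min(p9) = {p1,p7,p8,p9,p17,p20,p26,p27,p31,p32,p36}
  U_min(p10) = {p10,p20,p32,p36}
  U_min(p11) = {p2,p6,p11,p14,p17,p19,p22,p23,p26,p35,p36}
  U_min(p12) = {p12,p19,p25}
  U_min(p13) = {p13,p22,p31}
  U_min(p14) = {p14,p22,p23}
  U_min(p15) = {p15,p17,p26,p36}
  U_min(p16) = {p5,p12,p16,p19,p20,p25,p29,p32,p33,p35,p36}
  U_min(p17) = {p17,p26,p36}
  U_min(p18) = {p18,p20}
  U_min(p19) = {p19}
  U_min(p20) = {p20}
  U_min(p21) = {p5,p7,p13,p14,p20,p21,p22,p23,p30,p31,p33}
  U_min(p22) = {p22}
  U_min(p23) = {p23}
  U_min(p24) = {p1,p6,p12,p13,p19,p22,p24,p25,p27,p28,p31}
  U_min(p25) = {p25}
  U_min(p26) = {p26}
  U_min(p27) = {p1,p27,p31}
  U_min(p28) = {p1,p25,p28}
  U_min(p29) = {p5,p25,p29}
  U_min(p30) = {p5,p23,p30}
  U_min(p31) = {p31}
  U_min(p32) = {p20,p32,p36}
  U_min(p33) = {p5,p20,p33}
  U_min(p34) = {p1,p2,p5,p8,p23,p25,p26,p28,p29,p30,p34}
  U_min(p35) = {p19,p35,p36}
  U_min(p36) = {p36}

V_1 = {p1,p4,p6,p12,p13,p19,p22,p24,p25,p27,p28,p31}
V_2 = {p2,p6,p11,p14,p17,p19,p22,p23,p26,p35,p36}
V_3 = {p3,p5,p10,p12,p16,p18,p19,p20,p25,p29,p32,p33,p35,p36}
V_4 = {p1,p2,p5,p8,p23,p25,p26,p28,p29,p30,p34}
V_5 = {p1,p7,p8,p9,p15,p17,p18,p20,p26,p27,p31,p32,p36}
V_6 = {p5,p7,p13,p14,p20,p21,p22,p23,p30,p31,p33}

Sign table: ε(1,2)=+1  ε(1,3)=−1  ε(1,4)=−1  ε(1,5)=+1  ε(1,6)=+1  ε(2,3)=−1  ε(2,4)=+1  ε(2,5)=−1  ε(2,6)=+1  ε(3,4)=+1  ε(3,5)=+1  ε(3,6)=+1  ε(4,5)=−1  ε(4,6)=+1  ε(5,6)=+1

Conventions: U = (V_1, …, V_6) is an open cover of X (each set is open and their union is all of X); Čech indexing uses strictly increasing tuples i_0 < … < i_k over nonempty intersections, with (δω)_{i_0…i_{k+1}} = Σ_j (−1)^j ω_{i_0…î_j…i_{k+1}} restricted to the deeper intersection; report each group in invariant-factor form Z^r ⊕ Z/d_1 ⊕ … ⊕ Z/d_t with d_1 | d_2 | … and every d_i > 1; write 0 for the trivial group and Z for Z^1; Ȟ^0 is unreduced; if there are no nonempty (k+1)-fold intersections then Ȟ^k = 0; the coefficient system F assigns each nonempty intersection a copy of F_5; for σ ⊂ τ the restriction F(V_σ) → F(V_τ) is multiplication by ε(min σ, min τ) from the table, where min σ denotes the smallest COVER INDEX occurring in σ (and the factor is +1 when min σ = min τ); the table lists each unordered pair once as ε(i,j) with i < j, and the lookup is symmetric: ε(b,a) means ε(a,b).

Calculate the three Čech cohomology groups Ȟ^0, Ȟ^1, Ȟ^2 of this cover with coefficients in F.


Ȟ^0 ≅ 0, Ȟ^1 ≅ 0, Ȟ^2 ≅ Z/5

intersection data:
  V12={p6,p19,p22} V13={p12,p19,p25} V14={p1,p25,p28} V15={p1,p27,p31} V16={p13,p22,p31} V23={p19,p35,p36} V24={p2,p23,p26} V25={p17,p26,p36} V26={p14,p22,p23} V34={p5,p25,p29} V35={p18,p20,p32,p36} V36={p5,p20,p33} V45={p1,p8,p26} V46={p5,p23,p30} V56={p7,p20,p31}
  V123={p19} V126={p22} V134={p25} V145={p1} V156={p31} V235={p36} V245={p26} V246={p23} V346={p5} V356={p20}
C dims 6,15,10; δ0: rk_F5 6; δ1: rk_F5 9
Ȟ^0 = (6 − 6) − 0 = 0, so Ȟ^0 ≅ 0
Ȟ^1 = (15 − 9) − 6 = 0, so Ȟ^1 ≅ 0
Ȟ^2 = (10 − 0) − 9 = 1, so Ȟ^2 ≅ Z/5


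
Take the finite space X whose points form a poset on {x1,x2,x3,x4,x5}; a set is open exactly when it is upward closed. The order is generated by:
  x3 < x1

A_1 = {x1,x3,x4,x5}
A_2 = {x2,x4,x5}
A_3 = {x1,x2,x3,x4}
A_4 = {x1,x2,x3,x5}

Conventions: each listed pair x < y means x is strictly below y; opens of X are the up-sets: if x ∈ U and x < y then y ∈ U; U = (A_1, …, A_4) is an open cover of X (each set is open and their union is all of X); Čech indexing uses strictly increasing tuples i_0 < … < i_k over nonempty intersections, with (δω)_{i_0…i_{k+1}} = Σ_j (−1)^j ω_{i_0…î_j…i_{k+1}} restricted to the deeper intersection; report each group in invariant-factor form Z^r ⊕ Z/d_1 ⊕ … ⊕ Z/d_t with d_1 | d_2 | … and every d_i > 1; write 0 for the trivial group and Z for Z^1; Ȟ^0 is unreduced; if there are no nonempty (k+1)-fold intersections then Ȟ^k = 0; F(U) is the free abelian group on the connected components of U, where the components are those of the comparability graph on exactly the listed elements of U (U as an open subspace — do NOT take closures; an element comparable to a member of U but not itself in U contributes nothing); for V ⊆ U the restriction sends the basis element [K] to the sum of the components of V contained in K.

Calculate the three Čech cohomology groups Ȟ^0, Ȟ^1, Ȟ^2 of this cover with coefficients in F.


Ȟ^0(U;F) ≅ Z^4,  Ȟ^1(U;F) ≅ 0,  Ȟ^2(U;F) ≅ 0

intersection data:
  A12={x4,x5} A13={x1,x3,x4} A14={x1,x3,x5} A23={x2,x4} A24={x2,x5} A34={x1,x2,x3}
  A123={x4} A124={x5} A134={x1,x3} A234={x2}
components per intersection:
  A1: {x1,x3} {x4} {x5}
  A2: {x2} {x4} {x5}
  A3: {x1,x3} {x2} {x4}
  A4: {x1,x3} {x2} {x5}
  A12: {x4} {x5}
  A13: {x1,x3} {x4}
  A14: {x1,x3} {x5}
  A23: {x2} {x4}
  A24: {x2} {x5}
  A34: {x1,x3} {x2}
  A123: {x4}
  A124: {x5}
  A134: {x1,x3}
  A234: {x2}
C dims 12,12,4; δ0: rk 8, SNF 1^8; δ1: rk 4, SNF 1^4
Ȟ^0 = (12 − 8) − 0 = 4, so Ȟ^0 ≅ Z^4
Ȟ^1 = (12 − 4) − 8 = 0, so Ȟ^1 ≅ 0
Ȟ^2 = (4 − 0) − 4 = 0, so Ȟ^2 ≅ 0


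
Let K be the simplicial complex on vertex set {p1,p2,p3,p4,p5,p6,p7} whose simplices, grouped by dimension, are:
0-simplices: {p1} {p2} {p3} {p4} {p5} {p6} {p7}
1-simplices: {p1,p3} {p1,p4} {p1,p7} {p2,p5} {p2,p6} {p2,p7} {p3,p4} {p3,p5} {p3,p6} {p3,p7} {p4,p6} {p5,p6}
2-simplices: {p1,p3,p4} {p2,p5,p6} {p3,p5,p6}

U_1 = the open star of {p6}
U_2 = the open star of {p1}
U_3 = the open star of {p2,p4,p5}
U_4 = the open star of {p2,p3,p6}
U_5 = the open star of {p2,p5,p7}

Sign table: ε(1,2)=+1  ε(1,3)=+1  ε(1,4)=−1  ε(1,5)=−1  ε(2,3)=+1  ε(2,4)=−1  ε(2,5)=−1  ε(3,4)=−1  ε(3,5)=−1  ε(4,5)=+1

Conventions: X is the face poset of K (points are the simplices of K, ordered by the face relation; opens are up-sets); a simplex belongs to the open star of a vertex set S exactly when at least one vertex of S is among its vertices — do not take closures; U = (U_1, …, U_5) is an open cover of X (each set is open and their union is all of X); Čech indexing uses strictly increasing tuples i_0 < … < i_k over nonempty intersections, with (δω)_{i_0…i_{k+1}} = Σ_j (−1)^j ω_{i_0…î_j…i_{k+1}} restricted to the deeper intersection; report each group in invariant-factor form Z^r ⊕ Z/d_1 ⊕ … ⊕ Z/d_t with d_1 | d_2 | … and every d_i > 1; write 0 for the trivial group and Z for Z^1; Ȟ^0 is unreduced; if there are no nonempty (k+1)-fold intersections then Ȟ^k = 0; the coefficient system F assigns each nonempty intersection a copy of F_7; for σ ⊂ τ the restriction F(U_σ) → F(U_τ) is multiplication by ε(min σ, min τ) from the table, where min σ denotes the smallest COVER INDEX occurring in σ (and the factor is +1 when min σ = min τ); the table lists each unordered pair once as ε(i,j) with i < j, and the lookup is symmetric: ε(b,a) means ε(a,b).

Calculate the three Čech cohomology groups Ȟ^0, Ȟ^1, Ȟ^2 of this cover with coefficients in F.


Ȟ^0 ≅ Z/7; Ȟ^1 ≅ Z/7; Ȟ^2 ≅ 0

nonempty intersections:
  U1={{p6},{p2,p6},{p3,p6},{p4,p6},{p5,p6},{p2,p5,p6},{p3,p5,p6}} U2={{p1},{p1,p3},{p1,p4},{p1,p7},{p1,p3,p4}} U3={{p2},{p4},{p5},{p1,p4},{p2,p5},{p2,p6},{p2,p7},{p3,p4},{p3,p5},{p4,p6},{p5,p6},{p1,p3,p4},{p2,p5,p6},{p3,p5,p6}} U4={{p2},{p3},{p6},{p1,p3},{p2,p5},{p2,p6},{p2,p7},{p3,p4},{p3,p5},{p3,p6},{p3,p7},{p4,p6},{p5,p6},{p1,p3,p4},{p2,p5,p6},{p3,p5,p6}} U5={{p2},{p5},{p7},{p1,p7},{p2,p5},{p2,p6},{p2,p7},{p3,p5},{p3,p7},{p5,p6},{p2,p5,p6},{p3,p5,p6}}
  U13={{p2,p6},{p4,p6},{p5,p6},{p2,p5,p6},{p3,p5,p6}} U14={{p6},{p2,p6},{p3,p6},{p4,p6},{p5,p6},{p2,p5,p6},{p3,p5,p6}} U15={{p2,p6},{p5,p6},{p2,p5,p6},{p3,p5,p6}} U23={{p1,p4},{p1,p3,p4}} U24={{p1,p3},{p1,p3,p4}} U25={{p1,p7}} U34={{p2},{p2,p5},{p2,p6},{p2,p7},{p3,p4},{p3,p5},{p4,p6},{p5,p6},{p1,p3,p4},{p2,p5,p6},{p3,p5,p6}} U35={{p2},{p5},{p2,p5},{p2,p6},{p2,p7},{p3,p5},{p5,p6},{p2,p5,p6},{p3,p5,p6}} U45={{p2},{p2,p5},{p2,p6},{p2,p7},{p3,p5},{p3,p7},{p5,p6},{p2,p5,p6},{p3,p5,p6}}
  U134={{p2,p6},{p4,p6},{p5,p6},{p2,p5,p6},{p3,p5,p6}} U135={{p2,p6},{p5,p6},{p2,p5,p6},{p3,p5,p6}} U145={{p2,p6},{p5,p6},{p2,p5,p6},{p3,p5,p6}} U234={{p1,p3,p4}} U345={{p2},{p2,p5},{p2,p6},{p2,p7},{p3,p5},{p5,p6},{p2,p5,p6},{p3,p5,p6}}
  U1345={{p2,p6},{p5,p6},{p2,p5,p6},{p3,p5,p6}}
C dims 5,9,5,1; δ0: rk_F7 4; δ1: rk_F7 4; δ2: rk_F7 1
Ȟ^0: (5−4)−0=1 ⇒ Z/7
Ȟ^1: (9−4)−4=1 ⇒ Z/7
Ȟ^2: (5−1)−4=0 ⇒ 0


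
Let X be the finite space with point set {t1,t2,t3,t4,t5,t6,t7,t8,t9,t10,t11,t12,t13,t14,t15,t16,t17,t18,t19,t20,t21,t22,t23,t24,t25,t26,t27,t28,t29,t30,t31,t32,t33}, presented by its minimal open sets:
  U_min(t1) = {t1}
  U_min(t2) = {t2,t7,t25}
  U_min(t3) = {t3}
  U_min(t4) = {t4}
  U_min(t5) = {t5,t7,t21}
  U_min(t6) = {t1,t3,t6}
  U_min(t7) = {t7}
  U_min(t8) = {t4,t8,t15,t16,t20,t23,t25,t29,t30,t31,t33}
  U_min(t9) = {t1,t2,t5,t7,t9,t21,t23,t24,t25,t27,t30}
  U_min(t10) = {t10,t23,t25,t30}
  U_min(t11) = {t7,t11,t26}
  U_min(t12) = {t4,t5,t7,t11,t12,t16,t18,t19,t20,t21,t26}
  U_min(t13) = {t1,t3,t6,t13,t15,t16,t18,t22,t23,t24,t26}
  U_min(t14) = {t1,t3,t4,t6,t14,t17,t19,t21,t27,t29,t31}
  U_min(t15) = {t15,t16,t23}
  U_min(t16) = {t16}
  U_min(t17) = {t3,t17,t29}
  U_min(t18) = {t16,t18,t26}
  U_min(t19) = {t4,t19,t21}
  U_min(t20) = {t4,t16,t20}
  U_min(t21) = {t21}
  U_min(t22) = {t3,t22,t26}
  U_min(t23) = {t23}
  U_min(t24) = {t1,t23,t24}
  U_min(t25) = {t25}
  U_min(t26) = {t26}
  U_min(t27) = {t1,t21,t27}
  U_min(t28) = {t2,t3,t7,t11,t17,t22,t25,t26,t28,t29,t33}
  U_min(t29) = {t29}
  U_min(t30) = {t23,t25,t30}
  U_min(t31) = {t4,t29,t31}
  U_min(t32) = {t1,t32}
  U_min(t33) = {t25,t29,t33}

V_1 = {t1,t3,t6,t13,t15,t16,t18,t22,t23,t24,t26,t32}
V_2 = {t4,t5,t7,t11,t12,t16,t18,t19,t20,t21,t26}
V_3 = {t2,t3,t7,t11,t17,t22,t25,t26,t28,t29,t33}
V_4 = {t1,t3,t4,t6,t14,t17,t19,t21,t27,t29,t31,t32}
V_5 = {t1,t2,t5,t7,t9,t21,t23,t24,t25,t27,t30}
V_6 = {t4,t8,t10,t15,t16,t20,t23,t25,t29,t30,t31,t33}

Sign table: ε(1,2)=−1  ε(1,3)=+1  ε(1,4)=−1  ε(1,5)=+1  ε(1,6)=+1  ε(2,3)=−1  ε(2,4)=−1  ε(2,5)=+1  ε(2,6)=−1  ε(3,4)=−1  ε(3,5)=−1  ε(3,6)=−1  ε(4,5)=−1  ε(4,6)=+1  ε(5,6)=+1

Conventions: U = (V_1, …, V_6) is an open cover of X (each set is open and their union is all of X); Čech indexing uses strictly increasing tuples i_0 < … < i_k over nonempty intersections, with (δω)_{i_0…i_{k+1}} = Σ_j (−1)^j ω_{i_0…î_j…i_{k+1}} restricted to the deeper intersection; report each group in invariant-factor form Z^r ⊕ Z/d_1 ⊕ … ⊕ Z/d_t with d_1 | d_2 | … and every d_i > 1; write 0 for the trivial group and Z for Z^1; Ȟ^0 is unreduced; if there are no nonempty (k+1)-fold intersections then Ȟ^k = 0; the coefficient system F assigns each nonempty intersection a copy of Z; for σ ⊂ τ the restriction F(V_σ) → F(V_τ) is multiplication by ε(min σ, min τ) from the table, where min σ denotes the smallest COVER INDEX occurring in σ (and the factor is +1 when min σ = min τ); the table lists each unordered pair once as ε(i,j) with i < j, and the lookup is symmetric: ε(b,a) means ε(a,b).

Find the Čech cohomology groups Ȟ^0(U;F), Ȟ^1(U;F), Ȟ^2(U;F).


nonempty intersections:
  V12={t16,t18,t26} V13={t3,t22,t26} V14={t1,t3,t6,t32} V15={t1,t23,t24} V16={t15,t16,t23} V23={t7,t11,t26} V24={t4,t19,t21} V25={t5,t7,t21} V26={t4,t16,t20} V34={t3,t17,t29} V35={t2,t7,t25} V36={t25,t29,t33} V45={t1,t21,t27} V46={t4,t29,t31} V56={t23,t25,t30}
  V123={t26} V126={t16} V134={t3} V145={t1} V156={t23} V235={t7} V245={t21} V246={t4} V346={t29} V356={t25}
C dims 6,15,10; δ0: rk 6, SNF 1^5·2; δ1: rk 9, SNF 1^9
Ȟ^0: (6−6)−0=0 ⇒ 0
Ȟ^1: (15−9)−6=0 plus torsion [2] ⇒ Z/2
Ȟ^2: (10−0)−9=1 ⇒ Z

Ȟ^0(U;F) ≅ 0,  Ȟ^1(U;F) ≅ Z/2,  Ȟ^2(U;F) ≅ Z


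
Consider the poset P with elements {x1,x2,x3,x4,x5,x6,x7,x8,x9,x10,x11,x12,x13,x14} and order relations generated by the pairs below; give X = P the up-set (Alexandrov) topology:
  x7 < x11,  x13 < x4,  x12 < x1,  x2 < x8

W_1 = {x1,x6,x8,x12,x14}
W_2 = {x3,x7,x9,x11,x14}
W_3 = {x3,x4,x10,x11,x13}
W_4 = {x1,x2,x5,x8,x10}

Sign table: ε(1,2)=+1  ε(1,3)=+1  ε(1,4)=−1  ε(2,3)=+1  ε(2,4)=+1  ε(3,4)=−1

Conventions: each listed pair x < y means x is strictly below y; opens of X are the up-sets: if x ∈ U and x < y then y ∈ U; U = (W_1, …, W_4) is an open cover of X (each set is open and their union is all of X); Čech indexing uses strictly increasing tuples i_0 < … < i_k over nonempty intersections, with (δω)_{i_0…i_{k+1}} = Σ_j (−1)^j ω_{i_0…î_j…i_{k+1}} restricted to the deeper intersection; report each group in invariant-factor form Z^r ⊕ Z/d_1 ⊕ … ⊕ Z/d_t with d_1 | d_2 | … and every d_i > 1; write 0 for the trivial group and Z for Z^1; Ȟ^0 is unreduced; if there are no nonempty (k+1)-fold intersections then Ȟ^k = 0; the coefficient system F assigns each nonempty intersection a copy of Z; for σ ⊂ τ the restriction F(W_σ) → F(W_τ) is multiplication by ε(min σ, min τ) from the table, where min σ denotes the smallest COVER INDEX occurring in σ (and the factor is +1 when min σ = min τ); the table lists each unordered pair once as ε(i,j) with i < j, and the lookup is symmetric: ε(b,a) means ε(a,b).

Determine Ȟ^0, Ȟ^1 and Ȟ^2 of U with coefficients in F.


intersection data:
  W12={x14} W14={x1,x8} W23={x3,x11} W34={x10}
C dims 4,4; δ0: rk 3, SNF 1^3
Ȟ^0 = (4 − 3) − 0 = 1, so Ȟ^0 ≅ Z
Ȟ^1 = (4 − 0) − 3 = 1, so Ȟ^1 ≅ Z
Ȟ^2 = (0 − 0) − 0 = 0, so Ȟ^2 ≅ 0

Ȟ^0 ≅ Z, Ȟ^1 ≅ Z, Ȟ^2 ≅ 0


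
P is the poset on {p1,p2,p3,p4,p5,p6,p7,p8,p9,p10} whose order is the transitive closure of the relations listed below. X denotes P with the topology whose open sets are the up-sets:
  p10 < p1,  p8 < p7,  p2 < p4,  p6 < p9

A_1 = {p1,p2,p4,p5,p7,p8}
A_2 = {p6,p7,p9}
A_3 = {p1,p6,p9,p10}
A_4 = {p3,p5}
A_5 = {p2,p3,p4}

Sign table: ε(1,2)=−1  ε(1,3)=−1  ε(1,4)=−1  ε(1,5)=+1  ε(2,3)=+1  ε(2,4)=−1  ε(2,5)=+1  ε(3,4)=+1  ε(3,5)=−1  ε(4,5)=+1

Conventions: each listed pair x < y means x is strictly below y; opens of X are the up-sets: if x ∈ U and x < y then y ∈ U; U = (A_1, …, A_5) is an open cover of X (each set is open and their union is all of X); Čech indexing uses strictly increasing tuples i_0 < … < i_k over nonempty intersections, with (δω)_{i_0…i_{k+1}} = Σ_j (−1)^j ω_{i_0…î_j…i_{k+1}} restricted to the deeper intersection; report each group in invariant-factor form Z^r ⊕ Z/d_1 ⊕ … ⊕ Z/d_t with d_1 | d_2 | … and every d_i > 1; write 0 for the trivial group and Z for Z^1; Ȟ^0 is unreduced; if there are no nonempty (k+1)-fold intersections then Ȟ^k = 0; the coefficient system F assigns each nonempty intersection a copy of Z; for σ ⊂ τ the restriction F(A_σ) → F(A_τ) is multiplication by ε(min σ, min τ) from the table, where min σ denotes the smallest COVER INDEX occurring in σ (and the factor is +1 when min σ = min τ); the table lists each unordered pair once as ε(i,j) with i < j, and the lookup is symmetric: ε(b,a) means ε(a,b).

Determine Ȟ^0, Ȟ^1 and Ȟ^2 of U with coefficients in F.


nonempty overlaps:
  A12={p7} A13={p1} A14={p5} A15={p2,p4} A23={p6,p9} A45={p3}
C dims 5,6; δ0: rk 5, SNF 1^4·2
degree 0: 5−5−0 = 0 → Ȟ^0 ≅ 0
degree 1: 6−0−5 = 1 plus torsion [2] → Ȟ^1 ≅ Z ⊕ Z/2
degree 2: 0−0−0 = 0 → Ȟ^2 ≅ 0

Ȟ^0 ≅ 0, Ȟ^1 ≅ Z ⊕ Z/2, Ȟ^2 ≅ 0


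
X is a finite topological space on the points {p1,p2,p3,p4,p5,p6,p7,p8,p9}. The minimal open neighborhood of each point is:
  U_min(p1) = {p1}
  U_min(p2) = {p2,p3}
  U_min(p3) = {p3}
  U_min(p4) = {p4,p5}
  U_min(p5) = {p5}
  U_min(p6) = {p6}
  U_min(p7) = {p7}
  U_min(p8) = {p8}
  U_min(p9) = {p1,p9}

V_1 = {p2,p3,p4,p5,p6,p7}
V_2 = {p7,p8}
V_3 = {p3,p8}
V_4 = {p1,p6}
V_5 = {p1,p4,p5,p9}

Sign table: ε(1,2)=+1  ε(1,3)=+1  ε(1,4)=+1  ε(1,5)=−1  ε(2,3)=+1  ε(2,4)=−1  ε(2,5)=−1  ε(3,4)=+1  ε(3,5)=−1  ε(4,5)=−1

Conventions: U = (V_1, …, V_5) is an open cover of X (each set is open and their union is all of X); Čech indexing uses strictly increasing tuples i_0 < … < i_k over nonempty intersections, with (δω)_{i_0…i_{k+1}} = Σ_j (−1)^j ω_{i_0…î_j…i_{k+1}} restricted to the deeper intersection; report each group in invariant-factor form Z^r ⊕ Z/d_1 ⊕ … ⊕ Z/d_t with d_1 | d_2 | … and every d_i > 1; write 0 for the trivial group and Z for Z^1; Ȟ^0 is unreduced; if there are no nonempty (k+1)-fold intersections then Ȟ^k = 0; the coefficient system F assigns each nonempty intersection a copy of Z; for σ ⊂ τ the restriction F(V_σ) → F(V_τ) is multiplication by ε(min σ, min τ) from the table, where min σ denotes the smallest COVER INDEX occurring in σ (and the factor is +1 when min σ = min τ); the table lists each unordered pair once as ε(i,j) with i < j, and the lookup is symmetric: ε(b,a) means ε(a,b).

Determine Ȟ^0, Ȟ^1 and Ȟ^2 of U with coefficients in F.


nonempty overlaps:
  V12={p7} V13={p3} V14={p6} V15={p4,p5} V23={p8} V45={p1}
C dims 5,6; δ0: rk 4, SNF 1^4
degree 0: 5−4−0 = 1 → Ȟ^0 ≅ Z
degree 1: 6−0−4 = 2 → Ȟ^1 ≅ Z^2
degree 2: 0−0−0 = 0 → Ȟ^2 ≅ 0

Ȟ^0(U;F) ≅ Z,  Ȟ^1(U;F) ≅ Z^2,  Ȟ^2(U;F) ≅ 0


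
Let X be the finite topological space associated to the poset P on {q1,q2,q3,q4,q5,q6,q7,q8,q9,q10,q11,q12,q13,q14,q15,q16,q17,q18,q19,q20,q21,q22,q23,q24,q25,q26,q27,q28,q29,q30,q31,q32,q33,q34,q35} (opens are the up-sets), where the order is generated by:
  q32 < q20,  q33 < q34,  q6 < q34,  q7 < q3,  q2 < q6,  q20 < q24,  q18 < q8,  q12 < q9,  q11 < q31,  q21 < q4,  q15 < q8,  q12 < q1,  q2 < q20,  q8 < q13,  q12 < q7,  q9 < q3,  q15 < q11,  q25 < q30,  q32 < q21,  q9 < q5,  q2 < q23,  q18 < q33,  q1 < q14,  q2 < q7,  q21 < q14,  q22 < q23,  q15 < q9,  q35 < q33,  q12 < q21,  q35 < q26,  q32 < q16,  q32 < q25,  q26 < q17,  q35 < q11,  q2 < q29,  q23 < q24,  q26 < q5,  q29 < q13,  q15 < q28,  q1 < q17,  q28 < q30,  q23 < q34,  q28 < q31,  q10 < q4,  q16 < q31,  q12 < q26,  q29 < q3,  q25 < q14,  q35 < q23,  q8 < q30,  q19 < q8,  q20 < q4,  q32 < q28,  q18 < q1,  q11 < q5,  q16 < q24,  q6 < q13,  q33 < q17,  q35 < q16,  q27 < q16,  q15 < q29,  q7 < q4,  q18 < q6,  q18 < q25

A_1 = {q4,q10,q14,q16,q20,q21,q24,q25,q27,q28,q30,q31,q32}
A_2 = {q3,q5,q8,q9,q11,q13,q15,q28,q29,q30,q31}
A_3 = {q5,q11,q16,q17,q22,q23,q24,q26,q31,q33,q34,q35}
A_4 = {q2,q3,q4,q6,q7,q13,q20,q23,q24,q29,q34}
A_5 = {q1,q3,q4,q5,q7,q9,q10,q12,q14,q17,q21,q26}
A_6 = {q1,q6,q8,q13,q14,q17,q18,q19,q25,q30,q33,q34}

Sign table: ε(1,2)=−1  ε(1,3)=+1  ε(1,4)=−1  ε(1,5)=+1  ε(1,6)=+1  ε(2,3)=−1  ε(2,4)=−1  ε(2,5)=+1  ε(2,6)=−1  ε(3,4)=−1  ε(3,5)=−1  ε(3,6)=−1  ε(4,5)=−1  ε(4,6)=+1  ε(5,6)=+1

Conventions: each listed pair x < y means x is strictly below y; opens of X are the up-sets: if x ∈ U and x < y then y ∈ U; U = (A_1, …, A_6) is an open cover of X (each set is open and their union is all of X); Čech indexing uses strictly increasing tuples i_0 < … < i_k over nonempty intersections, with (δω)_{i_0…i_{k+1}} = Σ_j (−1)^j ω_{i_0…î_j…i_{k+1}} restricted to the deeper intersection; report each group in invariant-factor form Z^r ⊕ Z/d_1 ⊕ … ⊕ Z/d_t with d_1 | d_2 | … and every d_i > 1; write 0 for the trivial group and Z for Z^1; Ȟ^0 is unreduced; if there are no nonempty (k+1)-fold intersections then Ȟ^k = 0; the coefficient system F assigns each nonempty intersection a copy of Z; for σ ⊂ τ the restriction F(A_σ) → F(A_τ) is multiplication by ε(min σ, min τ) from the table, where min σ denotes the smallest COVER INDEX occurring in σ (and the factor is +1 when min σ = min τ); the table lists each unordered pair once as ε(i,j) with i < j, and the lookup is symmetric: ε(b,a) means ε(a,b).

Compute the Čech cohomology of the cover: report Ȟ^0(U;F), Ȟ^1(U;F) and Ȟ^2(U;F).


cover nerve:
  A12={q28,q30,q31} A13={q16,q24,q31} A14={q4,q20,q24} A15={q4,q10,q14,q21} A16={q14,q25,q30} A23={q5,q11,q31} A24={q3,q13,q29} A25={q3,q5,q9} A26={q8,q13,q30} A34={q23,q24,q34} A35={q5,q17,q26} A36={q17,q33,q34} A45={q3,q4,q7} A46={q6,q13,q34} A56={q1,q14,q17}
  A123={q31} A126={q30} A134={q24} A145={q4} A156={q14} A235={q5} A245={q3} A246={q13} A346={q34} A356={q17}
C dims 6,15,10; δ0: rk 6, SNF 1^5·2; δ1: rk 9, SNF 1^9
Ȟ^0: (6−6)−0=0 ⇒ 0
Ȟ^1: (15−9)−6=0 plus torsion [2] ⇒ Z/2
Ȟ^2: (10−0)−9=1 ⇒ Z

Ȟ^0(U;F) ≅ 0, Ȟ^1(U;F) ≅ Z/2, Ȟ^2(U;F) ≅ Z


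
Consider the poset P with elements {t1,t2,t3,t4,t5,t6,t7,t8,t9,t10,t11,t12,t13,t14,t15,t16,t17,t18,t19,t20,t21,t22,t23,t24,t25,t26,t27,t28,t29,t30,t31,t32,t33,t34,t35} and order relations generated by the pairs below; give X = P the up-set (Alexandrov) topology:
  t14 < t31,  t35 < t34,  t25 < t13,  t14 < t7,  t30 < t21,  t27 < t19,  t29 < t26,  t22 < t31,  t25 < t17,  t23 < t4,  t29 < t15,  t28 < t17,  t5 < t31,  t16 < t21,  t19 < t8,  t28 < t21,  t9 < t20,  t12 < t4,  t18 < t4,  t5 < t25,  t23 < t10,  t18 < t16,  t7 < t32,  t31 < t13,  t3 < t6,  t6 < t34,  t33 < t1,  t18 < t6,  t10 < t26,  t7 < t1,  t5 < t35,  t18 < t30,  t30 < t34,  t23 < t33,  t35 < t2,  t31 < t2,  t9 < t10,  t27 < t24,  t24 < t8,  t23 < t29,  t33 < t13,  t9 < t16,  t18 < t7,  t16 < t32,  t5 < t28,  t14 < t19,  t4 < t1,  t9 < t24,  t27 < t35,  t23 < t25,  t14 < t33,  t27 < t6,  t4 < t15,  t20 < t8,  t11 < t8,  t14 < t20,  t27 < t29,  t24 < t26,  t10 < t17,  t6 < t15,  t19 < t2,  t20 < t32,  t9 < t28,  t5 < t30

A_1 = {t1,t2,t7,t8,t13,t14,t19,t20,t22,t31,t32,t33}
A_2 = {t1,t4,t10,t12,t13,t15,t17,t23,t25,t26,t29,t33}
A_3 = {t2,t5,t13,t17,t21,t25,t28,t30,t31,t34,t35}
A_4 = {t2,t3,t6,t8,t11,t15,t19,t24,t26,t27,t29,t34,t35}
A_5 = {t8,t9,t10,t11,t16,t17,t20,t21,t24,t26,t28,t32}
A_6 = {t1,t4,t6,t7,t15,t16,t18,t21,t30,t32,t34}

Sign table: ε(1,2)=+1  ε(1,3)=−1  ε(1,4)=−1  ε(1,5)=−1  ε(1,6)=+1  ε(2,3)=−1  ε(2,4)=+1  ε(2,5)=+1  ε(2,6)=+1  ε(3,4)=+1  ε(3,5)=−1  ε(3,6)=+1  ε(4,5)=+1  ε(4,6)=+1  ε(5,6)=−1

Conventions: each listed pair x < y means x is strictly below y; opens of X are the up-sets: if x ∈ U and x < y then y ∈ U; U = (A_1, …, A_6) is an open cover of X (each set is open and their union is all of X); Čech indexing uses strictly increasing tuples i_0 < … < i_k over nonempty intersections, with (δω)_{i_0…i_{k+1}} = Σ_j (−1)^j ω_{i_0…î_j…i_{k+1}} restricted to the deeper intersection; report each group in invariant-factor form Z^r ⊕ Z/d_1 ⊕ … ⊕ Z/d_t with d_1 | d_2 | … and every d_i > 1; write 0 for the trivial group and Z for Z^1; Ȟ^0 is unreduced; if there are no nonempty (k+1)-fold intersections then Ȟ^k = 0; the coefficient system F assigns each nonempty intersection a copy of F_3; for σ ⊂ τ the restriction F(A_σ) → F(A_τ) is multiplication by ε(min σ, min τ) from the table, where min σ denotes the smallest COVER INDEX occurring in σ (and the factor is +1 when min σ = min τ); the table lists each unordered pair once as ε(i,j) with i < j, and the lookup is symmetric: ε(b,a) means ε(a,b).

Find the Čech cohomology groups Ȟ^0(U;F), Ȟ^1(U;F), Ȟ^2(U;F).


nerve of the cover:
  A12={t1,t13,t33} A13={t2,t13,t31} A14={t2,t8,t19} A15={t8,t20,t32} A16={t1,t7,t32} A23={t13,t17,t25} A24={t15,t26,t29} A25={t10,t17,t26} A26={t1,t4,t15} A34={t2,t34,t35} A35={t17,t21,t28} A36={t21,t30,t34} A45={t8,t11,t24,t26} A46={t6,t15,t34} A56={t16,t21,t32}
  A123={t13} A126={t1} A134={t2} A145={t8} A156={t32} A235={t17} A245={t26} A246={t15} A346={t34} A356={t21}
C dims 6,15,10; δ0: rk_F3 6; δ1: rk_F3 9
Ȟ^0 = (6 − 6) − 0 = 0, so Ȟ^0 ≅ 0
Ȟ^1 = (15 − 9) − 6 = 0, so Ȟ^1 ≅ 0
Ȟ^2 = (10 − 0) − 9 = 1, so Ȟ^2 ≅ Z/3

Ȟ^0(U;F) ≅ 0, Ȟ^1(U;F) ≅ 0, Ȟ^2(U;F) ≅ Z/3


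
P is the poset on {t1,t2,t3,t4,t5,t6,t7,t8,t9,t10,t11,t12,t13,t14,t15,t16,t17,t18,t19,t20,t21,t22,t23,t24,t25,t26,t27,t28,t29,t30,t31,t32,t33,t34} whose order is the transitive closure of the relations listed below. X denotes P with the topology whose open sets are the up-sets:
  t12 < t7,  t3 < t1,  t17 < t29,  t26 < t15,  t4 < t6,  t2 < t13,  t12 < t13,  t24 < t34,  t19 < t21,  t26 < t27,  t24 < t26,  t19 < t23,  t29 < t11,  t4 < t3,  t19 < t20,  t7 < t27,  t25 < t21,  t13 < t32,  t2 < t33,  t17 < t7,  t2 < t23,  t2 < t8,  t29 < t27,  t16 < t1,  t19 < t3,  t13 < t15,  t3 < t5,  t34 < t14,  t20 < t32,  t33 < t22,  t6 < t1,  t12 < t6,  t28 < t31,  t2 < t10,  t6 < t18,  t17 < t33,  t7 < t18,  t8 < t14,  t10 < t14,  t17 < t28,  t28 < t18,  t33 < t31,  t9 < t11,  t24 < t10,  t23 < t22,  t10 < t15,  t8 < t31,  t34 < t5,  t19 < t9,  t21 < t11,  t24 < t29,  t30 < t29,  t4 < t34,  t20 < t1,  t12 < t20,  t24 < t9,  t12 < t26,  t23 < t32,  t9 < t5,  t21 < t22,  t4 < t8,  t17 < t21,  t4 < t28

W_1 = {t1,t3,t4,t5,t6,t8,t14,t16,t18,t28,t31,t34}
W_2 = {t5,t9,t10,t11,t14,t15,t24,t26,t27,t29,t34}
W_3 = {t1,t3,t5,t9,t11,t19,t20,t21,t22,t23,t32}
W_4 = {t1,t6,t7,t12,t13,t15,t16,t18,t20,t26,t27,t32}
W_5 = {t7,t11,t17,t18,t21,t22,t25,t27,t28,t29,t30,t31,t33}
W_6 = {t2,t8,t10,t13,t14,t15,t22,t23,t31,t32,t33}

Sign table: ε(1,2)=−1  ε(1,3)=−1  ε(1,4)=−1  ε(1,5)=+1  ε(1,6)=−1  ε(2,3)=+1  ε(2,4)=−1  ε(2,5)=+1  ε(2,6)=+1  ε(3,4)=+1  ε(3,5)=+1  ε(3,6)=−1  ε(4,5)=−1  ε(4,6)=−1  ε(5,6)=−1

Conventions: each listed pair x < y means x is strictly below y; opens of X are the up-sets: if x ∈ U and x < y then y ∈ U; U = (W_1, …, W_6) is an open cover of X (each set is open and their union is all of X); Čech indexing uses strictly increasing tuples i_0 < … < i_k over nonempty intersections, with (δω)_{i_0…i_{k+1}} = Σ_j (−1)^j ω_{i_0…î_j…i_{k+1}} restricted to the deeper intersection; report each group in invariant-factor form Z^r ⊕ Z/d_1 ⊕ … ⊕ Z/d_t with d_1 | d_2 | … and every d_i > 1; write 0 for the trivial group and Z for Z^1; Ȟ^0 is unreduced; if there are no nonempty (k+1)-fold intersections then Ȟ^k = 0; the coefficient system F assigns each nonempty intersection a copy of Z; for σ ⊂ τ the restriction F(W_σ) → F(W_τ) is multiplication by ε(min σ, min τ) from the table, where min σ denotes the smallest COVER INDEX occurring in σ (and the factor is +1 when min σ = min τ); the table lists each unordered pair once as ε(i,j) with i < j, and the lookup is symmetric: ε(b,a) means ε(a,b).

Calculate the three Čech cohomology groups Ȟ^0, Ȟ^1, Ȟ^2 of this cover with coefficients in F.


Ȟ^0 = 0,  Ȟ^1 = Z/2,  Ȟ^2 = Z

cover nerve:
  W12={t5,t14,t34} W13={t1,t3,t5} W14={t1,t6,t16,t18} W15={t18,t28,t31} W16={t8,t14,t31} W23={t5,t9,t11} W24={t15,t26,t27} W25={t11,t27,t29} W26={t10,t14,t15} W34={t1,t20,t32} W35={t11,t21,t22} W36={t22,t23,t32} W45={t7,t18,t27} W46={t13,t15,t32} W56={t22,t31,t33}
  W123={t5} W126={t14} W134={t1} W145={t18} W156={t31} W235={t11} W245={t27} W246={t15} W346={t32} W356={t22}
C dims 6,15,10; δ0: rk 6, SNF 1^5·2; δ1: rk 9, SNF 1^9
Ȟ^0: (6−6)−0=0 ⇒ 0
Ȟ^1: (15−9)−6=0 plus torsion [2] ⇒ Z/2
Ȟ^2: (10−0)−9=1 ⇒ Z


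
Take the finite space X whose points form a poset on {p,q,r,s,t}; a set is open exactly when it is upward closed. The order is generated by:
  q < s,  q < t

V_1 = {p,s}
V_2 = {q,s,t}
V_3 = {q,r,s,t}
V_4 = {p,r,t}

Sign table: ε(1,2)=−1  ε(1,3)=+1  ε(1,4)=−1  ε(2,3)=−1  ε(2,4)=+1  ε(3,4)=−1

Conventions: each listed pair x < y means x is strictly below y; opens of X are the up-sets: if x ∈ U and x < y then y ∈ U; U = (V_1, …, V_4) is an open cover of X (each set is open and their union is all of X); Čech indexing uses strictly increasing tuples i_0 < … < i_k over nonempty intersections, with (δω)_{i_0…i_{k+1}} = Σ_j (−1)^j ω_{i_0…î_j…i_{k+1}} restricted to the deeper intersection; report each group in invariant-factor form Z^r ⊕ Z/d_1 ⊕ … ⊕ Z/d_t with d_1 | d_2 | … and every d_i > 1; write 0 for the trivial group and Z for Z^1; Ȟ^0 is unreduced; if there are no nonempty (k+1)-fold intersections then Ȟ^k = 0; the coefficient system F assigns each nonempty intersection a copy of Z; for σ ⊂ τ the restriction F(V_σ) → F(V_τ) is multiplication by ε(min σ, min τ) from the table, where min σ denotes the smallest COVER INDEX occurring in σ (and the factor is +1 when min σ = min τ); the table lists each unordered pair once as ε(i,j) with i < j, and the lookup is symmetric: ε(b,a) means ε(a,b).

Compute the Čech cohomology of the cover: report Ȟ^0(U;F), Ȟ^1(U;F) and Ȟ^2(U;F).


nerve of the cover:
  V12={s} V13={s} V14={p} V23={q,s,t} V24={t} V34={r,t}
  V123={s} V234={t}
C dims 4,6,2; δ0: rk 3, SNF 1^3; δ1: rk 2, SNF 1^2
Ȟ^0 = (4 − 3) − 0 = 1, so Ȟ^0 ≅ Z
Ȟ^1 = (6 − 2) − 3 = 1, so Ȟ^1 ≅ Z
Ȟ^2 = (2 − 0) − 2 = 0, so Ȟ^2 ≅ 0

Ȟ^0(U;F) ≅ Z,  Ȟ^1(U;F) ≅ Z,  Ȟ^2(U;F) ≅ 0


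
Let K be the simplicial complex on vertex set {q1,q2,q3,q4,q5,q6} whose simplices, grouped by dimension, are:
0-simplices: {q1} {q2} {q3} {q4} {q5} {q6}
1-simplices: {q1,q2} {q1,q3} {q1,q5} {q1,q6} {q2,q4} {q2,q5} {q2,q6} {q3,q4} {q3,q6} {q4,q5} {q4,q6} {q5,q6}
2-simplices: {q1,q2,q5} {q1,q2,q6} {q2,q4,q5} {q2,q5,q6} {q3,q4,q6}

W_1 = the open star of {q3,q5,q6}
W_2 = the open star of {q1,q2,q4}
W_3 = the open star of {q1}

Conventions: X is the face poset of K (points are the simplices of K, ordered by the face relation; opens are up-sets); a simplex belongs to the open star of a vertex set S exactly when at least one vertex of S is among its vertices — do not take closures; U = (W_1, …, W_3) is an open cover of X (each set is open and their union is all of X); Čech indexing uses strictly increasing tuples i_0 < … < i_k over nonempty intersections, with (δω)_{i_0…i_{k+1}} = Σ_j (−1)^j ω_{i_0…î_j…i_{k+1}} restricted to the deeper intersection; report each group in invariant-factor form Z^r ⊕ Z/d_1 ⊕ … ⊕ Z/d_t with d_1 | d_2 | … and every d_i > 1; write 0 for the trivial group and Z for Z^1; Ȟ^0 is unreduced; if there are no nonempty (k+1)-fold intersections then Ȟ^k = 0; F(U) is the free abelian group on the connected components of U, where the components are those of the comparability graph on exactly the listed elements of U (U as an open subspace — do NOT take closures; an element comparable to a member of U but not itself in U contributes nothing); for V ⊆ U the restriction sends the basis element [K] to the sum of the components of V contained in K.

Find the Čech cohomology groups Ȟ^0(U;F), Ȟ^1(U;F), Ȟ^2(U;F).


Ȟ^0 ≅ Z,  Ȟ^1 ≅ Z^2,  Ȟ^2 ≅ 0

intersection data:
  W1={{q3},{q5},{q6},{q1,q3},{q1,q5},{q1,q6},{q2,q5},{q2,q6},{q3,q4},{q3,q6},{q4,q5},{q4,q6},{q5,q6},{q1,q2,q5},{q1,q2,q6},{q2,q4,q5},{q2,q5,q6},{q3,q4,q6}} W2={{q1},{q2},{q4},{q1,q2},{q1,q3},{q1,q5},{q1,q6},{q2,q4},{q2,q5},{q2,q6},{q3,q4},{q4,q5},{q4,q6},{q1,q2,q5},{q1,q2,q6},{q2,q4,q5},{q2,q5,q6},{q3,q4,q6}} W3={{q1},{q1,q2},{q1,q3},{q1,q5},{q1,q6},{q1,q2,q5},{q1,q2,q6}}
  W12={{q1,q3},{q1,q5},{q1,q6},{q2,q5},{q2,q6},{q3,q4},{q4,q5},{q4,q6},{q1,q2,q5},{q1,q2,q6},{q2,q4,q5},{q2,q5,q6},{q3,q4,q6}} W13={{q1,q3},{q1,q5},{q1,q6},{q1,q2,q5},{q1,q2,q6}} W23={{q1},{q1,q2},{q1,q3},{q1,q5},{q1,q6},{q1,q2,q5},{q1,q2,q6}}
  W123={{q1,q3},{q1,q5},{q1,q6},{q1,q2,q5},{q1,q2,q6}}
components per intersection:
  W1: {{q3},{q5},{q6},{q1,q3},{q1,q5},{q1,q6},{q2,q5},{q2,q6},{q3,q4},{q3,q6},{q4,q5},{q4,q6},{q5,q6},{q1,q2,q5},{q1,q2,q6},{q2,q4,q5},{q2,q5,q6},{q3,q4,q6}}
  W2: {{q1},{q2},{q4},{q1,q2},{q1,q3},{q1,q5},{q1,q6},{q2,q4},{q2,q5},{q2,q6},{q3,q4},{q4,q5},{q4,q6},{q1,q2,q5},{q1,q2,q6},{q2,q4,q5},{q2,q5,q6},{q3,q4,q6}}
  W3: {{q1},{q1,q2},{q1,q3},{q1,q5},{q1,q6},{q1,q2,q5},{q1,q2,q6}}
  W12: {{q1,q3}} {{q1,q5},{q1,q6},{q2,q5},{q2,q6},{q4,q5},{q1,q2,q5},{q1,q2,q6},{q2,q4,q5},{q2,q5,q6}} {{q3,q4},{q4,q6},{q3,q4,q6}}
  W13: {{q1,q3}} {{q1,q5},{q1,q2,q5}} {{q1,q6},{q1,q2,q6}}
  W23: {{q1},{q1,q2},{q1,q3},{q1,q5},{q1,q6},{q1,q2,q5},{q1,q2,q6}}
  W123: {{q1,q3}} {{q1,q5},{q1,q2,q5}} {{q1,q6},{q1,q2,q6}}
C dims 3,7,3; δ0: rk 2, SNF 1^2; δ1: rk 3, SNF 1^3
Ȟ^0 = (3 − 2) − 0 = 1, so Ȟ^0 ≅ Z
Ȟ^1 = (7 − 3) − 2 = 2, so Ȟ^1 ≅ Z^2
Ȟ^2 = (3 − 0) − 3 = 0, so Ȟ^2 ≅ 0


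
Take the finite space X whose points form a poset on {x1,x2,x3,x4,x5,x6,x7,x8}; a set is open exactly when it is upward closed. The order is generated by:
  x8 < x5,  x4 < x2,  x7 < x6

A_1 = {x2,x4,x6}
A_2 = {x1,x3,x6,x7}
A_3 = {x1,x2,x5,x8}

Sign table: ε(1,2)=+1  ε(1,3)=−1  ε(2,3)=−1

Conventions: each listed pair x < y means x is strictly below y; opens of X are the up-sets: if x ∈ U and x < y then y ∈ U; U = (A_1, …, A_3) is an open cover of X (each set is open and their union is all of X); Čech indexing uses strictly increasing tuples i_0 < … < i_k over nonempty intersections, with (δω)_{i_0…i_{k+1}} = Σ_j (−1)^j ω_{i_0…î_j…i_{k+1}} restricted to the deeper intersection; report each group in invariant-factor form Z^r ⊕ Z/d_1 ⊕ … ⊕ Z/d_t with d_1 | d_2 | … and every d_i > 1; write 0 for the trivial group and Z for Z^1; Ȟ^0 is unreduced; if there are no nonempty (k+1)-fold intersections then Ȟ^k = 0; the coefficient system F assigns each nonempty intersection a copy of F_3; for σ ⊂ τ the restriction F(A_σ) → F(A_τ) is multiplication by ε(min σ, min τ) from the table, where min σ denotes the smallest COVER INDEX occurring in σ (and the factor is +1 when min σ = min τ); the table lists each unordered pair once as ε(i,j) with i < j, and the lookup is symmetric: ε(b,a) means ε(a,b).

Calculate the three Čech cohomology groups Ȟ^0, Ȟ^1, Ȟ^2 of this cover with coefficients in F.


nonempty overlaps:
  A12={x6} A13={x2} A23={x1}
C dims 3,3; δ0: rk_F3 2
degree 0: 3−2−0 = 1 → Ȟ^0 ≅ Z/3
degree 1: 3−0−2 = 1 → Ȟ^1 ≅ Z/3
degree 2: 0−0−0 = 0 → Ȟ^2 ≅ 0

Ȟ^0(U;F) ≅ Z/3; Ȟ^1(U;F) ≅ Z/3; Ȟ^2(U;F) ≅ 0


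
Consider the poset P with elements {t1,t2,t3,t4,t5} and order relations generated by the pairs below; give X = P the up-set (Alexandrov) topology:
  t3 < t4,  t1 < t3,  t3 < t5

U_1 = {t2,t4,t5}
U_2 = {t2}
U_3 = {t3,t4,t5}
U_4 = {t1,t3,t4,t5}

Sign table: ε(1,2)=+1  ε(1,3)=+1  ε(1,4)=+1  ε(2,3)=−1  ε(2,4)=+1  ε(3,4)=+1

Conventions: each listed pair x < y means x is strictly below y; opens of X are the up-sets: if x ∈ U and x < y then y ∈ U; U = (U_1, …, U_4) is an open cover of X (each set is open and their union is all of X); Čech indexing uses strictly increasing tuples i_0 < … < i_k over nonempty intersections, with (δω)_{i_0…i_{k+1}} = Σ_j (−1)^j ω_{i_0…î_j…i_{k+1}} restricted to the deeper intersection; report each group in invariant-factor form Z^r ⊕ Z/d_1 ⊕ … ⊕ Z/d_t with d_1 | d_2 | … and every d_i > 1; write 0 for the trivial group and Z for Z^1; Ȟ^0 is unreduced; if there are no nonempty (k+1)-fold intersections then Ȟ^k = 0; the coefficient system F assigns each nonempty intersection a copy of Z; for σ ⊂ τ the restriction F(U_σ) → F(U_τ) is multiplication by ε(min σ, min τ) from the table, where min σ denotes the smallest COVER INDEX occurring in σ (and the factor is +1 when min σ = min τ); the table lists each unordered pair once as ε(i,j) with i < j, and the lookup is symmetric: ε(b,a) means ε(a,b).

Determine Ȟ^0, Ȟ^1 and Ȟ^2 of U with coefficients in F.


intersection data:
  U12={t2} U13={t4,t5} U14={t4,t5} U34={t3,t4,t5}
  U134={t4,t5}
C dims 4,4,1; δ0: rk 3, SNF 1^3; δ1: rk 1, SNF 1^1
Ȟ^0 = (4 − 3) − 0 = 1, so Ȟ^0 ≅ Z
Ȟ^1 = (4 − 1) − 3 = 0, so Ȟ^1 ≅ 0
Ȟ^2 = (1 − 0) − 1 = 0, so Ȟ^2 ≅ 0

Ȟ^0 = Z, Ȟ^1 = 0 and Ȟ^2 = 0


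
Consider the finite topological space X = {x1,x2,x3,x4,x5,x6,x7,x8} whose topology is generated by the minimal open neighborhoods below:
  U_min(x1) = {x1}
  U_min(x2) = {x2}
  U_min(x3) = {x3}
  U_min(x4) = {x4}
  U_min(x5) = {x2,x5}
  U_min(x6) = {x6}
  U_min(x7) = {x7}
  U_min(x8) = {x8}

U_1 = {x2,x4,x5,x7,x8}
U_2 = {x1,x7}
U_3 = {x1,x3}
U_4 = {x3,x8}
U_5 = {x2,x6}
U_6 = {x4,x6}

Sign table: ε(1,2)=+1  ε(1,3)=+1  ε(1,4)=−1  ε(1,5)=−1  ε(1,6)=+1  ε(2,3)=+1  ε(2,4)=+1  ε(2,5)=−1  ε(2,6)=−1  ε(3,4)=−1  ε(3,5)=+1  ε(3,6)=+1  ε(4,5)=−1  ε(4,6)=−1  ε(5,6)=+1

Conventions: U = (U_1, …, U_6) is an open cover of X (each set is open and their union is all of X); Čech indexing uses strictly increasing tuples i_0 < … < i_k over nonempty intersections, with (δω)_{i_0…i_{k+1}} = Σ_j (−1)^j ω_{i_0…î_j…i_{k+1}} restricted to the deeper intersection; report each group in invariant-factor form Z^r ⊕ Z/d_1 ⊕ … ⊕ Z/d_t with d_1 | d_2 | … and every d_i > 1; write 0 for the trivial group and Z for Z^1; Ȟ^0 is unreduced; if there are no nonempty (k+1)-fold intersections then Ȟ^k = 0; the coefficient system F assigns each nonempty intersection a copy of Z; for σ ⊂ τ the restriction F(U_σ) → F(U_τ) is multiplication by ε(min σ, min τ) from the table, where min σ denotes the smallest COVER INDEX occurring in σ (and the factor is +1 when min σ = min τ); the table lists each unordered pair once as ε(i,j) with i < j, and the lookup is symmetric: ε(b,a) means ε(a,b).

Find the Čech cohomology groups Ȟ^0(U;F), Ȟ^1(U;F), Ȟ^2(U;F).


cover nerve:
  U12={x7} U14={x8} U15={x2} U16={x4} U23={x1} U34={x3} U56={x6}
C dims 6,7; δ0: rk 6, SNF 1^5·2
Ȟ^0: (6−6)−0=0 ⇒ 0
Ȟ^1: (7−0)−6=1 plus torsion [2] ⇒ Z ⊕ Z/2
Ȟ^2: (0−0)−0=0 ⇒ 0

Ȟ^0 = 0, Ȟ^1 = Z ⊕ Z/2, Ȟ^2 = 0
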